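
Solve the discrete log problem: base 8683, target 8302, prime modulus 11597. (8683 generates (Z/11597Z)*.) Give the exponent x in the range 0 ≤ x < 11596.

3627

Baby-step giant-step with m = ceil(sqrt(11596)) = 108.
Baby table (8683^j mod 11597 for j=0..107):
  0:1  1:8683  2:2392  3:11106  4:4343  5:8422  6:9141  7:1435
  8:4927  9:11405  10:2832  11:4616  12:1496  13:1128  14:6556  15:7672
  16:2808  17:4970  18:2073  19:1315  20:6697  21:2693  22:3767  23:5321
  24:11392  25:5923  26:8311  27:7879  28:2654  29:1443  30:4809  31:7347
  32:10501  33:4569  34:10887  35:4674  36:6439  37:700  38:1272  39:4432
  40:4210  41:1686  42:4124  43:8753  44:7158  45:4591  46:4764  47:10910
  48:7234  49:3470  50:1004  51:8385  52:989  53:5707  54:11497  55:1475
  56:4337  57:2712  58:6386  59:4381  60:2063  61:7261  62:5971  63:7603
  64:6725  65:2280  66:1161  67:3170  68:5429  69:9799  70:9125  71:1671
  72:1446  73:7664  74:2926  75:9028  76:6001  77:1362  78:8903  79:10744
  80:3884  81:696  82:1331  83:6461  84:6174  85:7508  86:5227  87:6980
  88:1418  89:8077  90:5532  91:11179  92:367  93:9083  94:8089  95:5355
  96:5092  97:6072  98:3214  99:4780  100:10674  101:10715  102:7211  103:910
  104:3973  105:8081  106:5473  107:9150
Giant step factor: 8683^(-108) ≡ 10515 (mod 11597).
Scan 8302·10515^i mod 11597 for i = 0, 1, …:
  i=0: 8302   i=1: 4911   i=2: 9321   i=3: 4068
  i=4: 5284   i=5: 33   i=6: 10682   i=7: 4285
  i=8: 2430   i=9: 3259     …   i=32: 68
  i=33: 7603
Match at i=33, j=63: x = 33·108 + 63 = 3627.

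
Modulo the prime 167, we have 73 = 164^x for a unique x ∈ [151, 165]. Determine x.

159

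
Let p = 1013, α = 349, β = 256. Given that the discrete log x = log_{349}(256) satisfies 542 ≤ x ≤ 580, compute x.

Compute 349^542 mod 1013 = 686, then multiply by 349 repeatedly:
  349^542=686  349^543=346  349^544=207  349^545=320  349^546=250
  349^547=132  349^548=483  349^549=409  349^550=921  349^551=308
  349^552=114  349^553=279  349^554=123  349^555=381  349^556=266
  349^557=651  349^558=287  349^559=889  349^560=283  349^561=506
  349^562=332  349^563=386  349^564=998  349^565=843  349^566=437
  349^567=563  349^568=978  349^569=954  349^570=682  349^571=976
  349^572=256
Found 256 at exponent 572.

572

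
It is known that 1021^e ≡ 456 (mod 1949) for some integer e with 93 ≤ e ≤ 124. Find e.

120

Compute 1021^93 mod 1949 = 1883, then multiply by 1021 repeatedly:
  1021^93=1883  1021^94=829  1021^95=543  1021^96=887  1021^97=1291
  1021^98=587  1021^99=984  1021^100=929  1021^101=1295  1021^102=773
  1021^103=1837  1021^104=639  1021^105=1453  1021^106=324  1021^107=1423
  1021^108=878  1021^109=1847  1021^110=1104  1021^111=662  1021^112=1548
  1021^113=1818  1021^114=730  1021^115=812  1021^116=727  1021^117=1647
  1021^118=1549  1021^119=890  1021^120=456
Found 456 at exponent 120.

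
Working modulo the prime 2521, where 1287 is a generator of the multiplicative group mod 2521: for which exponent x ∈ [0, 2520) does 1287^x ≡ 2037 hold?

Baby-step giant-step with m = ceil(sqrt(2520)) = 51.
Baby table (1287^j mod 2521 for j=0..50):
  0:1  1:1287  2:72  3:1908  4:142  5:1242  6:140  7:1189
  8:2517  9:2415  10:2233  11:2452  12:1953  13:74  14:1961  15:286
  16:16  17:424  18:1152  19:276  20:2272  21:2225  22:2240  23:1377
  24:2457  25:825  26:434  27:1417  28:996  29:1184  30:1124  31:2055
  32:256  33:1742  34:785  35:1895  36:1058  37:306  38:546  39:1864
  40:1497  41:595  42:1902  43:2504  44:810  45:1297  46:337  47:107
  48:1575  49:141  50:2476
Giant step factor: 1287^(-51) ≡ 1001 (mod 2521).
Scan 2037·1001^i mod 2521 for i = 0, 1, …:
  i=0: 2037   i=1: 2069   i=2: 1328   i=3: 761
  i=4: 419   i=5: 933   i=6: 1163   i=7: 1982
  i=8: 2476
Match at i=8, j=50: x = 8·51 + 50 = 458.

458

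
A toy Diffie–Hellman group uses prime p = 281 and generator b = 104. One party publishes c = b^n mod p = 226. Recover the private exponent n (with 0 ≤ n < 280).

239

Baby-step giant-step with m = ceil(sqrt(280)) = 17.
Baby table (104^j mod 281 for j=0..16):
  0:1  1:104  2:138  3:21  4:217  5:88  6:160  7:61
  8:162  9:269  10:157  11:30  12:29  13:206  14:68  15:47
  16:111
Giant step factor: 104^(-17) ≡ 110 (mod 281).
Scan 226·110^i mod 281 for i = 0, 1, …:
  i=0: 226   i=1: 132   i=2: 189   i=3: 277
  i=4: 122   i=5: 213   i=6: 107   i=7: 249
  i=8: 133   i=9: 18     …   i=13: 144
  i=14: 104
Match at i=14, j=1: n = 14·17 + 1 = 239.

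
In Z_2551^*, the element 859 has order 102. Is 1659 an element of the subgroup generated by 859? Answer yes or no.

no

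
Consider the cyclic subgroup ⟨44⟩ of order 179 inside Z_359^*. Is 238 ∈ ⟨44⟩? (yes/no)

238 ∈ ⟨44⟩ iff 238^179 ≡ 1 (mod 359), since |⟨44⟩| = 179.
238^179 mod 359 = 358.
Since 358 ≠ 1, 238 does not lie in the subgroup.

no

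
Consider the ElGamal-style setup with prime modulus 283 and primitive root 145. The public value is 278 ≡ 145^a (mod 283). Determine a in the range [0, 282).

Baby-step giant-step with m = ceil(sqrt(282)) = 17.
Baby table (145^j mod 283 for j=0..16):
  0:1  1:145  2:83  3:149  4:97  5:198  6:127  7:20
  8:70  9:245  10:150  11:242  12:281  13:276  14:117  15:268
  16:89
Giant step factor: 145^(-17) ≡ 5 (mod 283).
Scan 278·5^i mod 283 for i = 0, 1, …:
  i=0: 278   i=1: 258   i=2: 158   i=3: 224
  i=4: 271   i=5: 223   i=6: 266   i=7: 198
Match at i=7, j=5: a = 7·17 + 5 = 124.

124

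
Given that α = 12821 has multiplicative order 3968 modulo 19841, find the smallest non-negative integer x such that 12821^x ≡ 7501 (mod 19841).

Baby-step giant-step with m = ceil(sqrt(3968)) = 63.
Baby table (12821^j mod 19841 for j=0..62):
  0:1  1:12821  2:15197  3:2117  4:19410  5:9788  6:17464  7:259
  8:7192  9:7505  10:12596  11:7417  12:15285  13:19269  14:7558  15:17515
  16:19218  17:8440  18:16267  19:10456  20:10580  21:13104  22:12637  23:17212
  24:3450  25:6861  26:9728  27:2162  28:1125  29:19059  30:13524  31:705
  32:11150  33:19586  34:4410  35:13601  36:15713  37:10700  38:4026  39:10905
  40:13319  41:11253  42:10802  43:2262  44:13401  45:11002  46:6973  47:17128
  48:17741  49:137  50:10469  51:18525  52:12255  53:476  54:11609  55:11648
  56:15642  57:13095  58:16294  59:19326  60:4238  61:10740  62:1000
Giant step factor: 12821^(-63) ≡ 13628 (mod 19841).
Scan 7501·13628^i mod 19841 for i = 0, 1, …:
  i=0: 7501   i=1: 2796   i=2: 9168   i=3: 2727
  i=4: 1363   i=5: 3788   i=6: 16423   i=7: 6164
  i=8: 16039   i=9: 11036     …   i=26: 8809
  i=27: 11002
Match at i=27, j=45: x = 27·63 + 45 = 1746.

1746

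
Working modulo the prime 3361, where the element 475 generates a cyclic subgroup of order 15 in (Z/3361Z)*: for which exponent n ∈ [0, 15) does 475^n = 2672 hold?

6

Successive powers of 475 modulo 3361:
  475^0=1  475^1=475  475^2=438  475^3=3029  475^4=267  475^5=2468
  475^6=2672
So 475^6 ≡ 2672 (mod 3361), giving n = 6.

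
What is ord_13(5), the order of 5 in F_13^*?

The order of 5 must divide p − 1 = 12 = 2^2 · 3.
Divisors: 1, 2, 3, 4, 6, 12.
Check each in increasing order: 5^1 ≡ 5;  5^2 ≡ 12;  5^3 ≡ 8;  5^4 ≡ 1.
Smallest exponent giving 1 is 4.

4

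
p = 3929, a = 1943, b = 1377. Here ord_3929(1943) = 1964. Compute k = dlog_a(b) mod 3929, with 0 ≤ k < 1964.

1566

Baby-step giant-step with m = ceil(sqrt(1964)) = 45.
Baby table (1943^j mod 3929 for j=0..44):
  0:1  1:1943  2:3409  3:3322  4:3228  5:1320  6:3052  7:1175
  8:276  9:1924  10:1853  11:1415  12:2974  13:2852  14:1546  15:2122
  16:1525  17:609  18:658  19:1569  20:3592  21:1352  22:2364  23:251
  24:497  25:3066  26:874  27:854  28:1284  29:3826  30:250  31:2483
  32:3586  33:1481  34:1555  35:3893  36:774  37:3004  38:2207  39:1662
  40:3557  41:140  42:919  43:1851  44:1458
Giant step factor: 1943^(-45) ≡ 3513 (mod 3929).
Scan 1377·3513^i mod 3929 for i = 0, 1, …:
  i=0: 1377   i=1: 802   i=2: 333   i=3: 2916
  i=4: 1005   i=5: 2323   i=6: 166   i=7: 1666
  i=8: 2377   i=9: 1276     …   i=33: 2926
  i=34: 774
Match at i=34, j=36: k = 34·45 + 36 = 1566.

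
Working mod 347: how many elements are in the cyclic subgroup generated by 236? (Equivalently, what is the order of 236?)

173

The order of 236 must divide p − 1 = 346 = 2 · 173.
Divisors: 1, 2, 173, 346.
Check each in increasing order: 236^1 ≡ 236;  236^2 ≡ 176;  236^173 ≡ 1.
Smallest exponent giving 1 is 173.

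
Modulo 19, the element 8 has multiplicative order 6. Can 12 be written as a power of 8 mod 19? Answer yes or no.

yes

⟨8⟩ has order 6; its elements mod 19 are {1, 7, 8, 11, 12, 18}.
12 is in this set.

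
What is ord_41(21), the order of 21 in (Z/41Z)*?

The order of 21 must divide p − 1 = 40 = 2^3 · 5.
Divisors: 1, 2, 4, 5, 8, 10, 20, 40.
Check each in increasing order: 21^1 ≡ 21;  21^2 ≡ 31;  21^4 ≡ 18;  21^5 ≡ 9;  21^8 ≡ 37;  21^10 ≡ 40;  21^20 ≡ 1.
Smallest exponent giving 1 is 20.

20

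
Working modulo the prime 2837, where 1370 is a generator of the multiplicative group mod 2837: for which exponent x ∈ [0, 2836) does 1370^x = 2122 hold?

618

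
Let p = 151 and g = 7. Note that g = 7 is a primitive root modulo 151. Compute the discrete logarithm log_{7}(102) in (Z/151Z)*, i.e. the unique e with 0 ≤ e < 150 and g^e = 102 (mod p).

77

Baby-step giant-step with m = ceil(sqrt(150)) = 13.
Baby table (7^j mod 151 for j=0..12):
  0:1  1:7  2:49  3:41  4:136  5:46  6:20  7:140
  8:74  9:65  10:2  11:14  12:98
Giant step factor: 7^(-13) ≡ 35 (mod 151).
Scan 102·35^i mod 151 for i = 0, 1, …:
  i=0: 102   i=1: 97   i=2: 73   i=3: 139
  i=4: 33   i=5: 98
Match at i=5, j=12: e = 5·13 + 12 = 77.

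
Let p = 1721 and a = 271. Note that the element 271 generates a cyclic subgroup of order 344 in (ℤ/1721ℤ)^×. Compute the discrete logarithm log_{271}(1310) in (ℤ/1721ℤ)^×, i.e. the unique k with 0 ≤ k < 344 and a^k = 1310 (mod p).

Baby-step giant-step with m = ceil(sqrt(344)) = 19.
Baby table (271^j mod 1721 for j=0..18):
  0:1  1:271  2:1159  3:867  4:901  5:1510  6:1333  7:1554
  8:1210  9:920  10:1496  11:981  12:817  13:1119  14:353  15:1008
  16:1250  17:1434  18:1389
Giant step factor: 271^(-19) ≡ 147 (mod 1721).
Scan 1310·147^i mod 1721 for i = 0, 1, …:
  i=0: 1310   i=1: 1539   i=2: 782   i=3: 1368
  i=4: 1460   i=5: 1216   i=6: 1489   i=7: 316
  i=8: 1706   i=9: 1237   i=10: 1134   i=11: 1482
  i=12: 1008
Match at i=12, j=15: k = 12·19 + 15 = 243.

243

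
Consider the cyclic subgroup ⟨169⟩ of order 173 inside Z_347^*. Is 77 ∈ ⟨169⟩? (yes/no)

no

77 ∈ ⟨169⟩ iff 77^173 ≡ 1 (mod 347), since |⟨169⟩| = 173.
77^173 mod 347 = 346.
Since 346 ≠ 1, 77 does not lie in the subgroup.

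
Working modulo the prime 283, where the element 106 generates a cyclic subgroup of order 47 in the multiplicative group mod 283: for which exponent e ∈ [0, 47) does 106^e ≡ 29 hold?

Successive powers of 106 modulo 283:
  106^0=1  106^1=106  106^2=199  106^3=152  106^4=264  106^5=250
  106^6=181  106^7=225  106^8=78  106^9=61  106^10=240  106^11=253
  106^12=216  106^13=256  106^14=251  106^15=4  106^16=141  106^17=230
  106^18=42  106^19=207  106^20=151  106^21=158  106^22=51  106^23=29
So 106^23 ≡ 29 (mod 283), giving e = 23.

23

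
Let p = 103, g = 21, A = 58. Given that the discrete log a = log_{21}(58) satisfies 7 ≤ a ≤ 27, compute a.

22

Compute 21^7 mod 103 = 53, then multiply by 21 repeatedly:
  21^7=53  21^8=83  21^9=95  21^10=38  21^11=77
  21^12=72  21^13=70  21^14=28  21^15=73  21^16=91
  21^17=57  21^18=64  21^19=5  21^20=2  21^21=42
  21^22=58
Found 58 at exponent 22.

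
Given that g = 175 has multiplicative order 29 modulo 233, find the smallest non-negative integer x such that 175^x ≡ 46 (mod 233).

Successive powers of 175 modulo 233:
  175^0=1  175^1=175  175^2=102  175^3=142  175^4=152  175^5=38
  175^6=126  175^7=148  175^8=37  175^9=184  175^10=46
So 175^10 ≡ 46 (mod 233), giving x = 10.

10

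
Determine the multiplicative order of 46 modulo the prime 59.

The order of 46 must divide p − 1 = 58 = 2 · 29.
Divisors: 1, 2, 29, 58.
Check each in increasing order: 46^1 ≡ 46;  46^2 ≡ 51;  46^29 ≡ 1.
Smallest exponent giving 1 is 29.

29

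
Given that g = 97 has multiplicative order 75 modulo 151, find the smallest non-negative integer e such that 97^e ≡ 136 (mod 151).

61

Baby-step giant-step with m = ceil(sqrt(75)) = 9.
Baby table (97^j mod 151 for j=0..8):
  0:1  1:97  2:47  3:29  4:95  5:4  6:86  7:37
  8:116
Giant step factor: 97^(-9) ≡ 91 (mod 151).
Scan 136·91^i mod 151 for i = 0, 1, …:
  i=0: 136   i=1: 145   i=2: 58   i=3: 144
  i=4: 118   i=5: 17   i=6: 37
Match at i=6, j=7: e = 6·9 + 7 = 61.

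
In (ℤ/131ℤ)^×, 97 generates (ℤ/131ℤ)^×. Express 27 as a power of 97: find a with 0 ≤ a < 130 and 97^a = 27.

64

Baby-step giant-step with m = ceil(sqrt(130)) = 12.
Baby table (97^j mod 131 for j=0..11):
  0:1  1:97  2:108  3:127  4:5  5:92  6:16  7:111
  8:25  9:67  10:80  11:31
Giant step factor: 97^(-12) ≡ 109 (mod 131).
Scan 27·109^i mod 131 for i = 0, 1, …:
  i=0: 27   i=1: 61   i=2: 99   i=3: 49
  i=4: 101   i=5: 5
Match at i=5, j=4: a = 5·12 + 4 = 64.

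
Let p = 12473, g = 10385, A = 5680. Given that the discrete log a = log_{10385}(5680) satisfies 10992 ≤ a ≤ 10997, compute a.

Compute 10385^10992 mod 12473 = 3916, then multiply by 10385 repeatedly:
  10385^10992=3916  10385^10993=5680
Found 5680 at exponent 10993.

10993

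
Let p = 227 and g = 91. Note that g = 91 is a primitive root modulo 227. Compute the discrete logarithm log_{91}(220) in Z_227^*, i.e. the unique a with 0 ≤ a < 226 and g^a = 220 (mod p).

Baby-step giant-step with m = ceil(sqrt(226)) = 16.
Baby table (91^j mod 227 for j=0..15):
  0:1  1:91  2:109  3:158  4:77  5:197  6:221  7:135
  8:27  9:187  10:219  11:180  12:36  13:98  14:65  15:13
Giant step factor: 91^(-16) ≡ 175 (mod 227).
Scan 220·175^i mod 227 for i = 0, 1, …:
  i=0: 220   i=1: 137   i=2: 140   i=3: 211
  i=4: 151   i=5: 93   i=6: 158
Match at i=6, j=3: a = 6·16 + 3 = 99.

99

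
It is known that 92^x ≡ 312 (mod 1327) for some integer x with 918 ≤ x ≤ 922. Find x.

Compute 92^918 mod 1327 = 1215, then multiply by 92 repeatedly:
  92^918=1215  92^919=312
Found 312 at exponent 919.

919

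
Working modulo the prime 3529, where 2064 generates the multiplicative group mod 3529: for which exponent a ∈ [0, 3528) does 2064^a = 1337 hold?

Baby-step giant-step with m = ceil(sqrt(3528)) = 60.
Baby table (2064^j mod 3529 for j=0..59):
  0:1  1:2064  2:593  3:2918  4:2278  5:1164  6:2776  7:2097
  8:1654  9:1313  10:3289  11:2229  12:2369  13:1951  14:275  15:2960
  16:741  17:1367  18:1817  19:2490  20:1136  21:1448  22:3138  23:1117
  24:1051  25:2458  26:2139  27:117  28:1516  29:2330  30:2622  31:1851
  32:2086  33:124  34:1848  35:2952  36:1874  37:152  38:3176  39:1911
  40:2411  41:414  42:478  43:2001  44:1134  45:849  46:1952  47:2339
  48:24  49:130  50:116  51:2981  52:1737  53:3233  54:3102  55:922
  56:877  57:3280  58:1298  59:561
Giant step factor: 2064^(-60) ≡ 3520 (mod 3529).
Scan 1337·3520^i mod 3529 for i = 0, 1, …:
  i=0: 1337   i=1: 2083   i=2: 2427   i=3: 2860
  i=4: 2492   i=5: 2275   i=6: 699   i=7: 767
  i=8: 155   i=9: 2134     …   i=49: 954
  i=50: 2001
Match at i=50, j=43: a = 50·60 + 43 = 3043.

3043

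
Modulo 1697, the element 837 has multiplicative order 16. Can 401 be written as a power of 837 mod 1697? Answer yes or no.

yes

⟨837⟩ has order 16; its elements mod 1697 are {1, 36, 292, 330, 369, 401, 414, 837, 860, 1283, 1296, 1328, 1367, 1405, 1661, 1696}.
401 is in this set.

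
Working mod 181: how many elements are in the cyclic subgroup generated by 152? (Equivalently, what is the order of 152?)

The order of 152 must divide p − 1 = 180 = 2^2 · 3^2 · 5.
Divisors: 1, 2, 3, 4, 5, 6, 9, 10, 12, 15, 18, 20, 30, 36, 45, 60, 90, 180.
Check each in increasing order: 152^1 ≡ 152;  152^2 ≡ 117;  152^3 ≡ 46;  152^4 ≡ 114;  152^5 ≡ 133;  152^6 ≡ 125;  152^9 ≡ 139;  152^10 ≡ 132;  152^12 ≡ 59;  152^15 ≡ 180;  152^18 ≡ 135;  152^20 ≡ 48;  152^30 ≡ 1.
Smallest exponent giving 1 is 30.

30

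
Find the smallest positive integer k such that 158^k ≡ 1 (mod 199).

99

The order of 158 must divide p − 1 = 198 = 2 · 3^2 · 11.
Divisors: 1, 2, 3, 6, 9, 11, 18, 22, 33, 66, 99, 198.
Check each in increasing order: 158^1 ≡ 158;  158^2 ≡ 89;  158^3 ≡ 132;  158^6 ≡ 111;  158^9 ≡ 125;  158^11 ≡ 180;  158^18 ≡ 103;  158^22 ≡ 162;  158^33 ≡ 106;  158^66 ≡ 92;  158^99 ≡ 1.
Smallest exponent giving 1 is 99.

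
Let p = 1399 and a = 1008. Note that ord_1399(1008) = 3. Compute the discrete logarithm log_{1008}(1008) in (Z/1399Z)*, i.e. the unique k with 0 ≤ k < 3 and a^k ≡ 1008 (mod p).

1

Successive powers of 1008 modulo 1399:
  1008^0=1  1008^1=1008
So 1008^1 ≡ 1008 (mod 1399), giving k = 1.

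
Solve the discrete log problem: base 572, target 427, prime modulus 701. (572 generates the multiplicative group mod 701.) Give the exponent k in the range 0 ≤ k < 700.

691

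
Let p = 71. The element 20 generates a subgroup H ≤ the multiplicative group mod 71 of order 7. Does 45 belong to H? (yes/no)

yes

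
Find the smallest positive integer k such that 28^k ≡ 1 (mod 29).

The order of 28 must divide p − 1 = 28 = 2^2 · 7.
Divisors: 1, 2, 4, 7, 14, 28.
Check each in increasing order: 28^1 ≡ 28;  28^2 ≡ 1.
Smallest exponent giving 1 is 2.

2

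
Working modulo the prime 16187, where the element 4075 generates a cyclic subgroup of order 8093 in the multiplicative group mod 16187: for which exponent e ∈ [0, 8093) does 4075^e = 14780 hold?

4334

Baby-step giant-step with m = ceil(sqrt(8093)) = 90.
Baby table (4075^j mod 16187 for j=0..89):
  0:1  1:4075  2:13950  3:13693  4:2386  5:10750  6:4228  7:6132
  8:11359  9:9292  10:3507  11:14091  12:5536  13:10709  14:15210  15:727
  16:304  17:8588  18:15993  19:2613  20:13116  21:14413  22:6539  23:2623
  24:5305  25:8230  26:13973  27:10296  28:15683  29:1949  30:10545  31:10577
  32:11481  33:4645  34:5772  35:1189  36:5262  37:11062  38:13042  39:4229
  40:10207  41:9122  42:6798  43:5893  44:8654  45:9764  46:654  47:10382
  48:10019  49:3811  50:6492  51:5342  52:13322  53:12139  54:15140  55:6843
  56:11211  57:5111  58:10843  59:10902  60:8522  61:6035  62:4572  63:15850
  64:2620  65:9267  66:14941  67:5268  68:3138  69:15807  70:5452  71:8336
  72:8874  73:15979  74:10311  75:12060  76:768  77:5509  78:13993  79:10861
  80:3317  81:630  82:9704  83:15146  84:15106  85:13976  86:6334  87:8972
  88:10654  89:1516
Giant step factor: 4075^(-90) ≡ 2137 (mod 16187).
Scan 14780·2137^i mod 16187 for i = 0, 1, …:
  i=0: 14780   i=1: 4023   i=2: 1854   i=3: 12370
  i=4: 1319   i=5: 2165   i=6: 13310   i=7: 2911
  i=8: 4999   i=9: 15630     …   i=47: 1416
  i=48: 15210
Match at i=48, j=14: e = 48·90 + 14 = 4334.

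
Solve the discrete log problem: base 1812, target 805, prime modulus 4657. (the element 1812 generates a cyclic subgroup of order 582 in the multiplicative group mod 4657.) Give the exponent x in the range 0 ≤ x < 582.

Baby-step giant-step with m = ceil(sqrt(582)) = 25.
Baby table (1812^j mod 4657 for j=0..24):
  0:1  1:1812  2:159  3:4031  4:1996  5:2920  6:688  7:3237
  8:2281  9:2413  10:4090  11:1793  12:2987  13:1010  14:4576  15:2252
  16:1092  17:4136  18:1319  19:987  20:156  21:3252  22:1519  23:141
  24:4014
Giant step factor: 1812^(-25) ≡ 1296 (mod 4657).
Scan 805·1296^i mod 4657 for i = 0, 1, …:
  i=0: 805   i=1: 112   i=2: 785   i=3: 2134
  i=4: 4063   i=5: 3238   i=6: 491   i=7: 2984
  i=8: 1954   i=9: 3633   i=10: 141
Match at i=10, j=23: x = 10·25 + 23 = 273.

273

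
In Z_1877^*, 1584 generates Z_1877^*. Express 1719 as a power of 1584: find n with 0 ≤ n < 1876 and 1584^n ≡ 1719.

582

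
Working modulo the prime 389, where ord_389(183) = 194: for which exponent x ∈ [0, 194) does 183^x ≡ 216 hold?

Baby-step giant-step with m = ceil(sqrt(194)) = 14.
Baby table (183^j mod 389 for j=0..13):
  0:1  1:183  2:35  3:181  4:58  5:111  6:85  7:384
  8:252  9:214  10:262  11:99  12:223  13:353
Giant step factor: 183^(-14) ≡ 249 (mod 389).
Scan 216·249^i mod 389 for i = 0, 1, …:
  i=0: 216   i=1: 102   i=2: 113   i=3: 129
  i=4: 223
Match at i=4, j=12: x = 4·14 + 12 = 68.

68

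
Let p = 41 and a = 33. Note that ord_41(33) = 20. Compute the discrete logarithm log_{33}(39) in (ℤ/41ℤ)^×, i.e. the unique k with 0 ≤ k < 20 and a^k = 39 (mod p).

7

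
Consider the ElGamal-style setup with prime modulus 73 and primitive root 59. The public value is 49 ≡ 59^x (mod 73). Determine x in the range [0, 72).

42

Baby-step giant-step with m = ceil(sqrt(72)) = 9.
Baby table (59^j mod 73 for j=0..8):
  0:1  1:59  2:50  3:30  4:18  5:40  6:24  7:29
  8:32
Giant step factor: 59^(-9) ≡ 51 (mod 73).
Scan 49·51^i mod 73 for i = 0, 1, …:
  i=0: 49   i=1: 17   i=2: 64   i=3: 52
  i=4: 24
Match at i=4, j=6: x = 4·9 + 6 = 42.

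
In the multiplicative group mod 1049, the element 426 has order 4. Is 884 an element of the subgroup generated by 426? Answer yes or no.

⟨426⟩ has order 4; its elements mod 1049 are {1, 426, 623, 1048}.
884 is not in this set.

no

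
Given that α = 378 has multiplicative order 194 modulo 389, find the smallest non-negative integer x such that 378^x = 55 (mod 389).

6

Baby-step giant-step with m = ceil(sqrt(194)) = 14.
Baby table (378^j mod 389 for j=0..13):
  0:1  1:378  2:121  3:225  4:248  5:384  6:55  7:173
  8:42  9:316  10:25  11:114  12:302  13:179
Giant step factor: 378^(-14) ≡ 81 (mod 389).
Scan 55·81^i mod 389 for i = 0, 1, …:
  i=0: 55
Match at i=0, j=6: x = 0·14 + 6 = 6.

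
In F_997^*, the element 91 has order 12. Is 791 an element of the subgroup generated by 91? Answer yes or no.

⟨91⟩ has order 12; its elements mod 997 are {1, 91, 161, 252, 304, 305, 692, 693, 745, 836, 906, 996}.
791 is not in this set.

no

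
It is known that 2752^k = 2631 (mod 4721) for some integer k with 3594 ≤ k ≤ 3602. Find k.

Compute 2752^3594 mod 4721 = 641, then multiply by 2752 repeatedly:
  2752^3594=641  2752^3595=3099  2752^3596=2322  2752^3597=2631
Found 2631 at exponent 3597.

3597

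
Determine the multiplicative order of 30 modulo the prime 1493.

The order of 30 must divide p − 1 = 1492 = 2^2 · 373.
Divisors: 1, 2, 4, 373, 746, 1492.
Check each in increasing order: 30^1 ≡ 30;  30^2 ≡ 900;  30^4 ≡ 794;  30^373 ≡ 1061;  30^746 ≡ 1492;  30^1492 ≡ 1.
Smallest exponent giving 1 is 1492.

1492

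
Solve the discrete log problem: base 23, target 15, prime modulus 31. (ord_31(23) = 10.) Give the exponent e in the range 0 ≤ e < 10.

3

Successive powers of 23 modulo 31:
  23^0=1  23^1=23  23^2=2  23^3=15
So 23^3 ≡ 15 (mod 31), giving e = 3.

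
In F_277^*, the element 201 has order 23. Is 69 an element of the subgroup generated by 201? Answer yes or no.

⟨201⟩ has order 23; its elements mod 277 are {1, 16, 19, 27, 30, 52, 69, 84, 131, 155, 157, 164, 169, 175, 201, 203, 211, 213, 218, 236, 256, 264, 273}.
69 is in this set.

yes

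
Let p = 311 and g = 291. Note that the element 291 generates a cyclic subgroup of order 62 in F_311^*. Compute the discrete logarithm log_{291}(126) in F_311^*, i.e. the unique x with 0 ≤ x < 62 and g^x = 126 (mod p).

24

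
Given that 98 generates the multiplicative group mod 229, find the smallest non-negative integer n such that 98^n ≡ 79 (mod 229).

Baby-step giant-step with m = ceil(sqrt(228)) = 16.
Baby table (98^j mod 229 for j=0..15):
  0:1  1:98  2:215  3:2  4:196  5:201  6:4  7:163
  8:173  9:8  10:97  11:117  12:16  13:194  14:5  15:32
Giant step factor: 98^(-16) ≡ 193 (mod 229).
Scan 79·193^i mod 229 for i = 0, 1, …:
  i=0: 79   i=1: 133   i=2: 21   i=3: 160
  i=4: 194
Match at i=4, j=13: n = 4·16 + 13 = 77.

77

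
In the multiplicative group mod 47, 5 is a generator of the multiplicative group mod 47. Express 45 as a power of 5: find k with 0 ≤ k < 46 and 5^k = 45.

41

Baby-step giant-step with m = ceil(sqrt(46)) = 7.
Baby table (5^j mod 47 for j=0..6):
  0:1  1:5  2:25  3:31  4:14  5:23  6:21
Giant step factor: 5^(-7) ≡ 30 (mod 47).
Scan 45·30^i mod 47 for i = 0, 1, …:
  i=0: 45   i=1: 34   i=2: 33   i=3: 3
  i=4: 43   i=5: 21
Match at i=5, j=6: k = 5·7 + 6 = 41.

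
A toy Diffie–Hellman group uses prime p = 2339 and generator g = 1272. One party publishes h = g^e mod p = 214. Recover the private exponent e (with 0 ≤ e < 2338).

Baby-step giant-step with m = ceil(sqrt(2338)) = 49.
Baby table (1272^j mod 2339 for j=0..48):
  0:1  1:1272  2:1735  3:1243  4:2271  5:47  6:1309  7:2019
  8:2285  9:1482  10:2209  11:709  12:1333  13:2140  14:1823  15:907
  16:577  17:1837  18:3  19:1477  20:527  21:1390  22:2135  23:141
  24:1588  25:1379  26:2177  27:2107  28:1949  29:2127  30:1660  31:1742
  32:791  33:382  34:1731  35:833  36:9  37:2092  38:1581  39:1831
  40:1727  41:423  42:86  43:1798  44:1853  45:1643  46:1169  47:1703
  48:302
Giant step factor: 1272^(-49) ≡ 175 (mod 2339).
Scan 214·175^i mod 2339 for i = 0, 1, …:
  i=0: 214   i=1: 26   i=2: 2211   i=3: 990
  i=4: 164   i=5: 632   i=6: 667   i=7: 2114
  i=8: 388   i=9: 69     …   i=42: 65
  i=43: 2019
Match at i=43, j=7: e = 43·49 + 7 = 2114.

2114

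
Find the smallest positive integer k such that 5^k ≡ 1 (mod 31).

3

The order of 5 must divide p − 1 = 30 = 2 · 3 · 5.
Divisors: 1, 2, 3, 5, 6, 10, 15, 30.
Check each in increasing order: 5^1 ≡ 5;  5^2 ≡ 25;  5^3 ≡ 1.
Smallest exponent giving 1 is 3.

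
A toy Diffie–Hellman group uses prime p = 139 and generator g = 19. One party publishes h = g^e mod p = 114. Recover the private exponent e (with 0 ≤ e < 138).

13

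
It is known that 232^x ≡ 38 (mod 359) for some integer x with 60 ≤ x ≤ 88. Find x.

67

Compute 232^60 mod 359 = 202, then multiply by 232 repeatedly:
  232^60=202  232^61=194  232^62=133  232^63=341  232^64=132
  232^65=109  232^66=158  232^67=38
Found 38 at exponent 67.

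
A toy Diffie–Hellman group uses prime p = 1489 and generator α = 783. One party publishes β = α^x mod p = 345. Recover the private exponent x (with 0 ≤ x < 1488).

1323

Baby-step giant-step with m = ceil(sqrt(1488)) = 39.
Baby table (783^j mod 1489 for j=0..38):
  0:1  1:783  2:1110  3:1043  4:697  5:777  6:879  7:339
  8:395  9:1062  10:684  11:1021  12:1339  13:181  14:268  15:1384
  16:1169  17:1081  18:671  19:1265  20:310  21:23  22:141  23:217
  24:165  25:1141  26:3  27:860  28:352  29:151  30:602  31:842
  32:1148  33:1017  34:1185  35:208  36:563  37:85  38:1039
Giant step factor: 783^(-39) ≡ 351 (mod 1489).
Scan 345·351^i mod 1489 for i = 0, 1, …:
  i=0: 345   i=1: 486   i=2: 840   i=3: 18
  i=4: 362   i=5: 497   i=6: 234   i=7: 239
  i=8: 505   i=9: 64     …   i=32: 464
  i=33: 563
Match at i=33, j=36: x = 33·39 + 36 = 1323.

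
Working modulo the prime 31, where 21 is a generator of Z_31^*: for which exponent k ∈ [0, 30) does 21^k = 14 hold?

8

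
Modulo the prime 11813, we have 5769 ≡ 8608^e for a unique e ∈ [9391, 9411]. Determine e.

Compute 8608^9391 mod 11813 = 2155, then multiply by 8608 repeatedly:
  8608^9391=2155  8608^9392=3830  8608^9393=10370  8608^9394=5932  8608^9395=6870
  8608^9396=1082  8608^9397=5212  8608^9398=10935  8608^9399=2496  8608^9400=9534
  8608^9401=3761  8608^9402=7068  8608^9403=4394  8608^9404=10139  8608^9405=2068
  8608^9406=10966  8608^9407=9458  8608^9408=11081  8608^9409=7086  8608^9410=5769
Found 5769 at exponent 9410.

9410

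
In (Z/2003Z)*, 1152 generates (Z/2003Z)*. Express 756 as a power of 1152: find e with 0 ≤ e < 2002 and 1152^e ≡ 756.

533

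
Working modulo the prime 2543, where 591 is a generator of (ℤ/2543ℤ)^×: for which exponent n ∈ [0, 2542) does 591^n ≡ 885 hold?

Baby-step giant-step with m = ceil(sqrt(2542)) = 51.
Baby table (591^j mod 2543 for j=0..50):
  0:1  1:591  2:890  3:2132  4:1227  5:402  6:1083  7:1760
  8:73  9:2455  10:1395  11:513  12:566  13:1373  14:226  15:1330
  16:243  17:1205  18:115  19:1847  20:630  21:1052  22:1240  23:456
  24:2481  25:1503  26:766  27:52  28:216  29:506  30:1515  31:229
  32:560  33:370  34:2515  35:1253  36:510  37:1336  38:1246  39:1459
  40:192  41:1580  42:499  43:2464  44:1628  45:894  46:1953  47:2244
  48:1301  49:905  50:825
Giant step factor: 591^(-51) ≡ 1419 (mod 2543).
Scan 885·1419^i mod 2543 for i = 0, 1, …:
  i=0: 885   i=1: 2116   i=2: 1864   i=3: 296
  i=4: 429   i=5: 974   i=6: 1257   i=7: 1040
  i=8: 820   i=9: 1429     …   i=31: 714
  i=32: 1052
Match at i=32, j=21: n = 32·51 + 21 = 1653.

1653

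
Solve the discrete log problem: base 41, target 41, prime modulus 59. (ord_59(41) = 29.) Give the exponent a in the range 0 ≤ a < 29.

Successive powers of 41 modulo 59:
  41^0=1  41^1=41
So 41^1 ≡ 41 (mod 59), giving a = 1.

1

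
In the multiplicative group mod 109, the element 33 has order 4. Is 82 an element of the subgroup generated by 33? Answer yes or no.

no

82 ∈ ⟨33⟩ iff 82^4 ≡ 1 (mod 109), since |⟨33⟩| = 4.
82^4 mod 109 = 66.
Since 66 ≠ 1, 82 does not lie in the subgroup.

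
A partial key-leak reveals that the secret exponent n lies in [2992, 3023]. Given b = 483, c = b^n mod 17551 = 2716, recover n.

2999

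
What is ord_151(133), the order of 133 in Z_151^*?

The order of 133 must divide p − 1 = 150 = 2 · 3 · 5^2.
Divisors: 1, 2, 3, 5, 6, 10, 15, 25, 30, 50, 75, 150.
Check each in increasing order: 133^1 ≡ 133;  133^2 ≡ 22;  133^3 ≡ 57;  133^5 ≡ 46;  133^6 ≡ 78;  133^10 ≡ 2;  133^15 ≡ 92;  133^25 ≡ 33;  133^30 ≡ 8;  133^50 ≡ 32;  133^75 ≡ 150;  133^150 ≡ 1.
Smallest exponent giving 1 is 150.

150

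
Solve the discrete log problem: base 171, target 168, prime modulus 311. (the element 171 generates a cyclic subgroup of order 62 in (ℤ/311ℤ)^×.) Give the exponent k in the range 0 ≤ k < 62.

54

Baby-step giant-step with m = ceil(sqrt(62)) = 8.
Baby table (171^j mod 311 for j=0..7):
  0:1  1:171  2:7  3:264  4:49  5:293  6:32  7:185
Giant step factor: 171^(-8) ≡ 168 (mod 311).
Scan 168·168^i mod 311 for i = 0, 1, …:
  i=0: 168   i=1: 234   i=2: 126   i=3: 20
  i=4: 250   i=5: 15   i=6: 32
Match at i=6, j=6: k = 6·8 + 6 = 54.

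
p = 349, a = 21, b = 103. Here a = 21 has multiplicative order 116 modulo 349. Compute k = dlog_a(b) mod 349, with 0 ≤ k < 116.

5

Baby-step giant-step with m = ceil(sqrt(116)) = 11.
Baby table (21^j mod 349 for j=0..10):
  0:1  1:21  2:92  3:187  4:88  5:103  6:69  7:53
  8:66  9:339  10:139
Giant step factor: 21^(-11) ≡ 11 (mod 349).
Scan 103·11^i mod 349 for i = 0, 1, …:
  i=0: 103
Match at i=0, j=5: k = 0·11 + 5 = 5.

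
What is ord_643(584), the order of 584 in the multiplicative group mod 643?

321

The order of 584 must divide p − 1 = 642 = 2 · 3 · 107.
Divisors: 1, 2, 3, 6, 107, 214, 321, 642.
Check each in increasing order: 584^1 ≡ 584;  584^2 ≡ 266;  584^3 ≡ 381;  584^6 ≡ 486;  584^107 ≡ 465;  584^214 ≡ 177;  584^321 ≡ 1.
Smallest exponent giving 1 is 321.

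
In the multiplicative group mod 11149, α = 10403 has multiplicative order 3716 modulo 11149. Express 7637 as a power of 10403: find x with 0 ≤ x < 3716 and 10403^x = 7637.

1080

Baby-step giant-step with m = ceil(sqrt(3716)) = 61.
Baby table (10403^j mod 11149 for j=0..60):
  0:1  1:10403  2:10215  3:5526  4:2734  5:703  6:10714  7:1189
  8:4926  9:4374  10:3653  11:6367  12:10841  13:6788  14:8947  15:3789
  16:5252  17:6456  18:192  19:1705  20:10205  21:1837  22:925  23:1188
  24:5672  25:5308  26:9276  27:3633  28:10138  29:7223  30:7758  31:10012
  32:878  33:2803  34:4974  35:2013  36:3417  37:4039  38:8285  39:7085
  40:10365  41:5116  42:7571  43:4577  44:8301  45:6298  46:6570  47:4340
  48:6719  49:4676  50:1341  51:3024  52:7343  53:7430  54:9422  55:6207
  56:7562  57:142  58:5558  59:1160  60:4262
Giant step factor: 10403^(-61) ≡ 8899 (mod 11149).
Scan 7637·8899^i mod 11149 for i = 0, 1, …:
  i=0: 7637   i=1: 8508   i=2: 10982   i=3: 7833
  i=4: 2319   i=5: 11131   i=6: 7053   i=7: 6926
  i=8: 2802   i=9: 5834     …   i=16: 3085
  i=17: 4577
Match at i=17, j=43: x = 17·61 + 43 = 1080.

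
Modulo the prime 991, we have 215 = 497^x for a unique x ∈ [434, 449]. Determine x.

444

Compute 497^434 mod 991 = 858, then multiply by 497 repeatedly:
  497^434=858  497^435=296  497^436=444  497^437=666  497^438=8
  497^439=12  497^440=18  497^441=27  497^442=536  497^443=804
  497^444=215
Found 215 at exponent 444.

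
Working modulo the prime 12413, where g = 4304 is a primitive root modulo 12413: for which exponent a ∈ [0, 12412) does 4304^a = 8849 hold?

3270

Baby-step giant-step with m = ceil(sqrt(12412)) = 112.
Baby table (4304^j mod 12413 for j=0..111):
  0:1  1:4304  2:4220  3:2661  4:8158  5:8068  6:5511  7:10514
  8:6871  9:5018  10:11265  11:11795  12:8923  13:11183  14:6431  15:10447
  16:4002  17:7777  18:6760  19:11381  20:2126  21:1923  22:9534  23:9371
  24:2947  25:10215  26:10927  27:9364  28:10058  29:5501  30:4713  31:1910
  32:3234  33:4163  34:5593  35:3465  36:5347  37:12199  38:9919  39:3069
  40:1544  41:4421  42:11268  43:12294  44:9170  45:6753  46:6079  47:9825
  48:8122  49:2080  50:2547  51:1609  52:11095  53:69  54:11477  55:5681
  56:9827  57:4317  58:10520  59:7869  60:5512  61:2405  62:11091  63:7679
  64:7010  65:7450  66:2021  67:9284  68:889  69:3052  70:2854  71:7159
  72:3270  73:10151  74:8557  75:12370  76:1123  77:4735  78:9707  79:9183
  80:640  81:11287  82:7179  83:2459  84:7660  85:12125  86:1748  87:1114
  88:3238  89:8966  90:10060  91:1696  92:740  93:7232  94:7137  95:7886
  96:4202  97:12080  98:6676  99:9822  100:7623  101:1833  102:6977  103:1961
  104:11717  105:8362  106:4761  107:9894  108:7186  109:7761  110:12374  111:5926
Giant step factor: 4304^(-112) ≡ 576 (mod 12413).
Scan 8849·576^i mod 12413 for i = 0, 1, …:
  i=0: 8849   i=1: 7694   i=2: 303   i=3: 746
  i=4: 7654   i=5: 2089   i=6: 11616   i=7: 209
  i=8: 8667   i=9: 2166     …   i=28: 9197
  i=29: 9534
Match at i=29, j=22: a = 29·112 + 22 = 3270.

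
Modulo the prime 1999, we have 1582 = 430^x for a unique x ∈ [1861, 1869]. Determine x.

Compute 430^1861 mod 1999 = 1919, then multiply by 430 repeatedly:
  430^1861=1919  430^1862=1582
Found 1582 at exponent 1862.

1862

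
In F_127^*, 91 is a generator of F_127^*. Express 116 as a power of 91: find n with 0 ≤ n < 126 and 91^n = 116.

79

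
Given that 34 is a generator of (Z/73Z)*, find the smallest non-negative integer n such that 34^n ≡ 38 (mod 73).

62

Baby-step giant-step with m = ceil(sqrt(72)) = 9.
Baby table (34^j mod 73 for j=0..8):
  0:1  1:34  2:61  3:30  4:71  5:5  6:24  7:13
  8:4
Giant step factor: 34^(-9) ≡ 51 (mod 73).
Scan 38·51^i mod 73 for i = 0, 1, …:
  i=0: 38   i=1: 40   i=2: 69   i=3: 15
  i=4: 35   i=5: 33   i=6: 4
Match at i=6, j=8: n = 6·9 + 8 = 62.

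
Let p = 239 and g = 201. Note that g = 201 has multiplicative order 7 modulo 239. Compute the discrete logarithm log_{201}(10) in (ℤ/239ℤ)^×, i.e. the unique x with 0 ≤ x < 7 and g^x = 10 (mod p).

2

Successive powers of 201 modulo 239:
  201^0=1  201^1=201  201^2=10
So 201^2 ≡ 10 (mod 239), giving x = 2.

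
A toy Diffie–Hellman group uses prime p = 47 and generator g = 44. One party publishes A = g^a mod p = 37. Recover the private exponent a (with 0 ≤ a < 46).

32

Baby-step giant-step with m = ceil(sqrt(46)) = 7.
Baby table (44^j mod 47 for j=0..6):
  0:1  1:44  2:9  3:20  4:34  5:39  6:24
Giant step factor: 44^(-7) ≡ 15 (mod 47).
Scan 37·15^i mod 47 for i = 0, 1, …:
  i=0: 37   i=1: 38   i=2: 6   i=3: 43
  i=4: 34
Match at i=4, j=4: a = 4·7 + 4 = 32.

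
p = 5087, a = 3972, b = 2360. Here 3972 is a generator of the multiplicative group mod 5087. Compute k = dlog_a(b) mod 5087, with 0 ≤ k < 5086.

Baby-step giant-step with m = ceil(sqrt(5086)) = 72.
Baby table (3972^j mod 5087 for j=0..71):
  0:1  1:3972  2:1997  3:1451  4:4888  5:3144  6:4470  7:1210
  8:3992  9:45  10:695  11:3386  12:4251  13:1219  14:4131  15:2757
  16:3580  17:1595  18:2025  19:753  20:4847  21:3076  22:3985  23:2763
  24:1977  25:3403  26:557  27:4646  28:3363  29:4461  30:1071  31:1280
  32:2247  33:2486  34:525  35:4717  36:503  37:3812  38:2352  39:2412
  40:1643  41:4462  42:5043  43:3277  44:3698  45:2287  46:3669  47:4100
  48:1713  49:2717  50:2397  51:3107  52:5029  53:3626  54:1175  55:2321
  56:1368  57:780  58:177  59:1038  60:2466  61:2477  62:386  63:2005
  64:2705  65:516  66:4578  67:2878  68:927  69:4143  70:4638  71:2109
Giant step factor: 3972^(-72) ≡ 1965 (mod 5087).
Scan 2360·1965^i mod 5087 for i = 0, 1, …:
  i=0: 2360   i=1: 3143   i=2: 377   i=3: 3190
  i=4: 1166   i=5: 2040   i=6: 44   i=7: 5068
  i=8: 3361   i=9: 1439     …   i=40: 4963
  i=41: 516
Match at i=41, j=65: k = 41·72 + 65 = 3017.

3017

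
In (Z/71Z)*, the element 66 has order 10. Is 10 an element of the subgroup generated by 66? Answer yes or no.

no

10 ∈ ⟨66⟩ iff 10^10 ≡ 1 (mod 71), since |⟨66⟩| = 10.
10^10 mod 71 = 30.
Since 30 ≠ 1, 10 does not lie in the subgroup.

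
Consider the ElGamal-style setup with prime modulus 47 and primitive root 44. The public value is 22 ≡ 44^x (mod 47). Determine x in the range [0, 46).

7

Successive powers of 44 modulo 47:
  44^0=1  44^1=44  44^2=9  44^3=20  44^4=34  44^5=39
  44^6=24  44^7=22
So 44^7 ≡ 22 (mod 47), giving x = 7.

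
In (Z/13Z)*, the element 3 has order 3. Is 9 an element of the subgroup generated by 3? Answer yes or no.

yes

⟨3⟩ has order 3; its elements mod 13 are {1, 3, 9}.
9 is in this set.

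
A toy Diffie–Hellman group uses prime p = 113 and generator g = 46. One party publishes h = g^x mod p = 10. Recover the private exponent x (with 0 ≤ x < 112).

99

Baby-step giant-step with m = ceil(sqrt(112)) = 11.
Baby table (46^j mod 113 for j=0..10):
  0:1  1:46  2:82  3:43  4:57  5:23  6:41  7:78
  8:85  9:68  10:77
Giant step factor: 46^(-11) ≡ 29 (mod 113).
Scan 10·29^i mod 113 for i = 0, 1, …:
  i=0: 10   i=1: 64   i=2: 48   i=3: 36
  i=4: 27   i=5: 105   i=6: 107   i=7: 52
  i=8: 39   i=9: 1
Match at i=9, j=0: x = 9·11 + 0 = 99.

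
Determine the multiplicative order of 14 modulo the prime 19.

The order of 14 must divide p − 1 = 18 = 2 · 3^2.
Divisors: 1, 2, 3, 6, 9, 18.
Check each in increasing order: 14^1 ≡ 14;  14^2 ≡ 6;  14^3 ≡ 8;  14^6 ≡ 7;  14^9 ≡ 18;  14^18 ≡ 1.
Smallest exponent giving 1 is 18.

18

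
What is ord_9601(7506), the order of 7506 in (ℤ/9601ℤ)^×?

The order of 7506 must divide p − 1 = 9600 = 2^7 · 3 · 5^2.
Divisors: 1, 2, 3, 4, 5, 6, 8, 10, 12, 15, 16, 20, 24, 25, 30, 32, 40, 48, 50, 60, 64, 75, 80, 96, 100, 120, 128, 150, 160, 192, 200, 240, 300, 320, 384, 400, 480, 600, 640, 800, 960, 1200, 1600, 1920, 2400, 3200, 4800, 9600.
Check each in increasing order: 7506^1 ≡ 7506;  7506^2 ≡ 1368;  7506^3 ≡ 4739;  7506^4 ≡ 8830;  7506^5 ≡ 2277;  7506^6 ≡ 1382;  7506^8 ≡ 8780;  7506^10 ≡ 189;  7506^12 ≡ 8926;  7506^15 ≡ 7909;  7506^16 ≡ 1971;  7506^20 ≡ 6918;  7506^24 ≡ 4378;  7506^25 ≡ 6646;  7506^30 ≡ 1766;  7506^32 ≡ 6037;  7506^40 ≡ 7340;  7506^48 ≡ 3288;  7506^50 ≡ 4716;  7506^60 ≡ 8032;  7506^64 ≡ 9574;  7506^75 ≡ 4872;  7506^80 ≡ 4389;  7506^96 ≡ 218;  7506^100 ≡ 4740;  7506^120 ≡ 3905;  7506^128 ≡ 729;  7506^150 ≡ 2712;  7506^160 ≡ 3715;  7506^192 ≡ 9120;  7506^200 ≡ 1260;  7506^240 ≡ 2637;  7506^300 ≡ 578;  7506^320 ≡ 4588;  7506^384 ≡ 937;  7506^400 ≡ 3435;  7506^480 ≡ 2645;  7506^600 ≡ 7650;  7506^640 ≡ 4352;  7506^800 ≡ 9197;  7506^960 ≡ 6497;  7506^1200 ≡ 4405;  7506^1600 ≡ 9600;  7506^1920 ≡ 5013;  7506^2400 ≡ 404;  7506^3200 ≡ 1.
Smallest exponent giving 1 is 3200.

3200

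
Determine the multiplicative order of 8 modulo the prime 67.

22

The order of 8 must divide p − 1 = 66 = 2 · 3 · 11.
Divisors: 1, 2, 3, 6, 11, 22, 33, 66.
Check each in increasing order: 8^1 ≡ 8;  8^2 ≡ 64;  8^3 ≡ 43;  8^6 ≡ 40;  8^11 ≡ 66;  8^22 ≡ 1.
Smallest exponent giving 1 is 22.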